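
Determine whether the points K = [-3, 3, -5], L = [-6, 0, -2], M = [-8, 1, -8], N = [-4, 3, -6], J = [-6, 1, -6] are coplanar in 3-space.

The plane through K, L, M has normal n = KL × KM = (15, -24, -9) and equation n·P = -72.
Checking the remaining points: n·N = -78, n·J = -60.
Since n·N = -78 ≠ -72, N is off the plane and the points are not all coplanar.

No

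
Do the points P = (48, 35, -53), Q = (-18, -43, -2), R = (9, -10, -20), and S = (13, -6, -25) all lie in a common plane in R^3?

With P as base: PQ = (-66, -78, 51), PR = (-39, -45, 33), PS = (-35, -41, 28).
PR × PS = (93, -63, 24).
PQ · (PR × PS) = 0.
The scalar triple product vanishes, so the four points are coplanar.

Yes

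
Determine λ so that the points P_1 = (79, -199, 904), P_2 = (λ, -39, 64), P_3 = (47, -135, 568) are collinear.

-1

Collinearity requires P_1P_2 × P_1P_3 = 0; each component is linear in λ.
The y-component gives (336)λ + (336) = 0, so λ = -1.
The remaining components then also vanish.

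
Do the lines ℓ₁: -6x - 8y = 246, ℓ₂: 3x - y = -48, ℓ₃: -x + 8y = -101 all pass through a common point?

Intersecting ℓ₁ and ℓ₂: solving the 2×2 system gives (x, y) = (-21, -15).
Substitute into ℓ₃: (-1)(-21) + (8)(-15) = -99.
But ℓ₃ requires -101 ≠ -99, so the three lines have no common point.

No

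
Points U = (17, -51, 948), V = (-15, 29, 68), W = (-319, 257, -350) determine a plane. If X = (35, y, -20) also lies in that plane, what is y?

Coplanarity requires UV · (UW × UX) = 0.
UV = (-32, 80, -880), UW = (-336, 308, -1298); the triple product is linear in y with coefficient 254144 and constant term -508288.
Setting it to zero: y = 2.

2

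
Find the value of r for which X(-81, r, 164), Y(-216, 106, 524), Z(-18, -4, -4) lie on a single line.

31

Direction YZ = (198, -110, -528). From the x-coordinate of X, the parameter along the line is τ = (-81 − (-216))/198 = 15/22.
Then r = 106 + 15/22·(-110) = 31.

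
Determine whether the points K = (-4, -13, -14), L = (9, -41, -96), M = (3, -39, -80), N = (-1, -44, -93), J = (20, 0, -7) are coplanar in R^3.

No

The plane through K, L, M has normal n = KL × KM = (-284, 284, -142) and equation n·P = -568.
Checking the remaining points: n·N = 994, n·J = -4686.
Since n·N = 994 ≠ -568, N is off the plane and the points are not all coplanar.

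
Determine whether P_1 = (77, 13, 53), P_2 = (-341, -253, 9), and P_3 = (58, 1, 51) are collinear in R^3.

No

P_1P_2 = (-418, -266, -44), P_1P_3 = (-19, -12, -2).
Comparing components 2 and 3: (-266)(-2) − (-44)(-12) = 4 ≠ 0, so P_1P_2 and P_1P_3 are not parallel and the points are not collinear.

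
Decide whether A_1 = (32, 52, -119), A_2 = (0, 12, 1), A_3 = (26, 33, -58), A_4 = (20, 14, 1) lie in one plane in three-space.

A normal to the plane through A_1, A_2, A_3 is n = A_1A_2 × A_1A_3 = (-160, 1232, 368).
The plane has equation n·P = 15152. For A_4: n·A_4 = 14416.
14416 ≠ 15152, so A_4 is off the plane.

No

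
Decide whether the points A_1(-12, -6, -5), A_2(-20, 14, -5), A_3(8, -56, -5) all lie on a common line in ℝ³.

Yes

A_1A_2 = (-8, 20, 0), A_1A_3 = (20, -50, 0).
A_1A_2 × A_1A_3 = (0, 0, 0).
The cross product vanishes, so the three points are collinear.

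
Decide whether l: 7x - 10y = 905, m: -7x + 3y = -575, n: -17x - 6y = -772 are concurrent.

No

Intersecting l and m: solving the 2×2 system gives (x, y) = (3035/49, -330/7).
Substitute into n: (-17)(3035/49) + (-6)(-330/7) = -37735/49.
But n requires -772 ≠ -37735/49, so the three lines have no common point.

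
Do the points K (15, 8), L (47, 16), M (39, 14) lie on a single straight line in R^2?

Yes

KL = (32, 8), KM = (24, 6).
det[KL; KM] = (32)(6) − (8)(24) = 0.
The determinant is zero, so the points are collinear.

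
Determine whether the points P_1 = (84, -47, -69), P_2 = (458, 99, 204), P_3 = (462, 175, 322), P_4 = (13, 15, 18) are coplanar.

A normal to the plane through P_1, P_2, P_3 is n = P_1P_2 × P_1P_3 = (-3520, -43040, 27840).
The plane has equation n·P = -193760. For P_4: n·P_4 = -190240.
-190240 ≠ -193760, so P_4 is off the plane.

No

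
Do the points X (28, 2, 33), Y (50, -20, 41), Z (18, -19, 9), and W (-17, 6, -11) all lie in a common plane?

No

With X as base: XY = (22, -22, 8), XZ = (-10, -21, -24), XW = (-45, 4, -44).
XZ × XW = (1020, 640, -985).
XY · (XZ × XW) = 480.
Since 480 ≠ 0, the four points are not coplanar.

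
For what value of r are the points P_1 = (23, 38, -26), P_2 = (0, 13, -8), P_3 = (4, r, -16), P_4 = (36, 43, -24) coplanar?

Coplanarity ⇔ det[P_1P_2; P_1P_3; P_1P_4] = 0.
Expanding, this is linear in r: (-280)r + (5880) = 0.
So r = 21.

21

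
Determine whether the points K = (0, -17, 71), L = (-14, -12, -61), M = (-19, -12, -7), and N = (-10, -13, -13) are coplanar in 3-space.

A normal to the plane through K, L, M is n = KL × KM = (270, 1416, 25).
The plane has equation n·P = -22297. For N: n·N = -21433.
-21433 ≠ -22297, so N is off the plane.

No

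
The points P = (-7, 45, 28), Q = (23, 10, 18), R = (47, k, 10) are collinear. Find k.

-18

Direction PQ = (30, -35, -10). From the x-coordinate of R, the parameter along the line is τ = (47 − (-7))/30 = 9/5.
Then k = 45 + 9/5·(-35) = -18.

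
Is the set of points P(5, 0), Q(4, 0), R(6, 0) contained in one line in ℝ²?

Yes

PQ = (-1, 0), PR = (1, 0).
Checking proportionality: PR = -1·PQ, so the vectors are parallel and the points are collinear.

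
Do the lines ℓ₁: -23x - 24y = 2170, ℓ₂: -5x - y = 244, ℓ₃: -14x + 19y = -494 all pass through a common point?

Intersecting ℓ₁ and ℓ₂: solving the 2×2 system gives (x, y) = (-38, -54).
Substitute into ℓ₃: (-14)(-38) + (19)(-54) = -494.
This equals -494, so (-38, -54) lies on all three lines and they are concurrent.

Yes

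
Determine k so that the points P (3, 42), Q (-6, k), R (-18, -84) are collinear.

Collinearity: (Q − P) must be parallel to (R − P) = (-21, -126).
Cross-multiplying the components: (k − 42)·(-21) = (-9)·(-126).
Solving gives k = -12.

-12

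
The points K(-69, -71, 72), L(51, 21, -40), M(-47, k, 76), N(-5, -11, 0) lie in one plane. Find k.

-76

Normal to plane KLN: n = (96, 1472, 1312); plane equation n·P = -16672.
Requiring n·M = -16672: (1472)k + (95200) = -16672.
So k = -76.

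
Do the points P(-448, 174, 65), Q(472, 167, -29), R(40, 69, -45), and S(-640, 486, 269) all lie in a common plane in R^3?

Yes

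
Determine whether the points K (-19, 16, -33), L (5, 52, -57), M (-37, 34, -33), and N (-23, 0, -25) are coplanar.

With K as base: KL = (24, 36, -24), KM = (-18, 18, 0), KN = (-4, -16, 8).
KM × KN = (144, 144, 360).
KL · (KM × KN) = 0.
The scalar triple product vanishes, so the four points are coplanar.

Yes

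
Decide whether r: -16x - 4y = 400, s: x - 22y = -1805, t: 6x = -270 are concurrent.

Yes

The three lines meet at one point iff the augmented coefficient matrix [aᵢ bᵢ cᵢ] has rank < 3, i.e. its determinant vanishes.
Here the determinant is 0.
It vanishes, so the lines are concurrent at (-45, 80).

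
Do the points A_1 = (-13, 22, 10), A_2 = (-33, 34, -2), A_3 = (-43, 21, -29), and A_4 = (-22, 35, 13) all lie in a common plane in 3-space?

A normal to the plane through A_1, A_2, A_3 is n = A_1A_2 × A_1A_3 = (-480, -420, 380).
The plane has equation n·P = 800. For A_4: n·A_4 = 800.
Equal, so A_4 lies in the plane and all four are coplanar.

Yes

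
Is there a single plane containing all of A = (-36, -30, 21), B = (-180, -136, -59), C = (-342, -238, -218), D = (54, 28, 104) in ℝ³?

With A as base: AB = (-144, -106, -80), AC = (-306, -208, -239), AD = (90, 58, 83).
AC × AD = (-3402, 3888, 972).
AB · (AC × AD) = 0.
The scalar triple product vanishes, so the four points are coplanar.

Yes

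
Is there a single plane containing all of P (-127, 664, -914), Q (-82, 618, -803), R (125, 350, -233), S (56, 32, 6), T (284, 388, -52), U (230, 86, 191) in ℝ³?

Yes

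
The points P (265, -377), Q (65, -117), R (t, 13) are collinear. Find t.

-35

Collinearity: (R − P) must be parallel to (Q − P) = (-200, 260).
Cross-multiplying the components: (t − 265)·(260) = (390)·(-200).
Solving gives t = -35.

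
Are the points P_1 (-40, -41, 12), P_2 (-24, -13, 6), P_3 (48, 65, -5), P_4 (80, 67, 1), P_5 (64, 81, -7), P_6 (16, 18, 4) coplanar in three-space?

The plane through P_1, P_2, P_3 has normal n = P_1P_2 × P_1P_3 = (160, -256, -768) and equation n·P = -5120.
Checking the remaining points: n·P_4 = -5120, n·P_5 = -5120, n·P_6 = -5120.
All equal -5120, so all 6 points lie in one plane.

Yes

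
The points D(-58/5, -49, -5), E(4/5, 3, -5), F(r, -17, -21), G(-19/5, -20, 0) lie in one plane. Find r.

-34/5

Normal to plane DEG: n = (260, -62, -46); plane equation n·P = 252.
Requiring n·F = 252: (260)r + (2020) = 252.
So r = -34/5.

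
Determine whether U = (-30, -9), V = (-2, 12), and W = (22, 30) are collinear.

Yes

UV = (28, 21), UW = (52, 39).
det[UV; UW] = (28)(39) − (21)(52) = 0.
The determinant is zero, so the points are collinear.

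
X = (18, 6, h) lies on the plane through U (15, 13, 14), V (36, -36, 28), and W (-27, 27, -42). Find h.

Coplanarity requires UV · (UW × UX) = 0.
UV = (21, -49, 14), UW = (-42, 14, -56); the triple product is linear in h with coefficient -1764 and constant term 28224.
Setting it to zero: h = 16.

16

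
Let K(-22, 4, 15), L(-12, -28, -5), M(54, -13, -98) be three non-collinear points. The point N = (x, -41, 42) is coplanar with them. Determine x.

-46

Coplanarity requires KL · (KM × KN) = 0.
KL = (10, -32, -20), KM = (76, -17, -113); the triple product is linear in x with coefficient 3276 and constant term 150696.
Setting it to zero: x = -46.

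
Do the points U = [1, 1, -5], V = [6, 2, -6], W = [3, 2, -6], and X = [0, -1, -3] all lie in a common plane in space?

Yes

With U as base: UV = (5, 1, -1), UW = (2, 1, -1), UX = (-1, -2, 2).
UW × UX = (0, -3, -3).
UV · (UW × UX) = 0.
The scalar triple product vanishes, so the four points are coplanar.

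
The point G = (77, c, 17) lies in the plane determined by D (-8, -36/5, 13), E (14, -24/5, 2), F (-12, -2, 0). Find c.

-77/5

Coplanarity requires DE · (DF × DG) = 0.
DE = (22, 12/5, -11), DF = (-4, 26/5, -13); the triple product is linear in c with coefficient 330 and constant term 5082.
Setting it to zero: c = -77/5.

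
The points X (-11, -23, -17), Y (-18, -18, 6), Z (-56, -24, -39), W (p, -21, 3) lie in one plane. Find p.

Normal to plane XYZ: n = (-87, -1189, 232); plane equation n·P = 24360.
Requiring n·W = 24360: (-87)p + (25665) = 24360.
So p = 15.

15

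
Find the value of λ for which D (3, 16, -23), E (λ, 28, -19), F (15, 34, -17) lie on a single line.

11

Collinearity requires DE × DF = 0; each component is linear in λ.
The y-component gives (-6)λ + (66) = 0, so λ = 11.
The remaining components then also vanish.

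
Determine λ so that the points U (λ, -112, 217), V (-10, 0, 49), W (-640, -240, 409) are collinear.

-304

Collinearity requires UV × UW = 0; each component is linear in λ.
The y-component gives (360)λ + (109440) = 0, so λ = -304.
The remaining components then also vanish.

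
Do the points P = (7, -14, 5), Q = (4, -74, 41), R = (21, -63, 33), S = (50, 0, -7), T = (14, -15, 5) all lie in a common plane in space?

Yes

The plane through P, Q, R has normal n = PQ × PR = (84, 588, 987) and equation n·X = -2709.
Checking the remaining points: n·S = -2709, n·T = -2709.
All equal -2709, so all 5 points lie in one plane.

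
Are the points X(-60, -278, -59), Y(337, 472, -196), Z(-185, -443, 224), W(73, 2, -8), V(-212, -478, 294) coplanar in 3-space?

The plane through X, Y, Z has normal n = XY × XZ = (189645, -95226, 28245) and equation n·P = 13427673.
Checking the remaining points: n·W = 13427673, n·V = 13617318.
Since n·V = 13617318 ≠ 13427673, V is off the plane and the points are not all coplanar.

No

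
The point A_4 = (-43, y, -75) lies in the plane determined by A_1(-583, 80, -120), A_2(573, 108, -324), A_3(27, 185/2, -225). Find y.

A normal to the plane is n = A_1A_2 × A_1A_3 = (-390, -3060, -2630).
A_4 lies in the plane iff n · A_1A_4 = 0.
This gives (-3060)y + (-84150) = 0, so y = -55/2.

-55/2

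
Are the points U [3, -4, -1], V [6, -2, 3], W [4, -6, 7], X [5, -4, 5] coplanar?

Yes

The four points are coplanar iff the 3×3 determinant with rows UV, UW, UX is zero.
Rows: (3, 2, 4), (1, -2, 8), (2, 0, 6).
Expanding along the first row: (3)(-12) − (2)(-10) + (4)(4) = 0.
Zero determinant ⇒ coplanar.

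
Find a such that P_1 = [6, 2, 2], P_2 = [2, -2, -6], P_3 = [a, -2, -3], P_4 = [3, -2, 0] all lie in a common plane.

5/2

The points are coplanar iff P_1P_2 · (P_1P_3 × P_1P_4) = 0.
Expanding, this is linear in a: (24)a + (-60) = 0.
So a = 5/2.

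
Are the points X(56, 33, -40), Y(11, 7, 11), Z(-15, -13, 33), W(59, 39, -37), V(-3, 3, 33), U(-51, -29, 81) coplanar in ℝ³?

Yes

The plane through X, Y, Z has normal n = XY × XZ = (448, -336, 224) and equation n·P = 5040.
Checking the remaining points: n·W = 5040, n·V = 5040, n·U = 5040.
All equal 5040, so all 6 points lie in one plane.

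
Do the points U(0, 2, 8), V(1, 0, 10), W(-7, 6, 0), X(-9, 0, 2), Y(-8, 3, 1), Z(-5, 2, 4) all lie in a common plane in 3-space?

The plane through U, V, W has normal n = UV × UW = (8, -6, -10) and equation n·P = -92.
Checking the remaining points: n·X = -92, n·Y = -92, n·Z = -92.
All equal -92, so all 6 points lie in one plane.

Yes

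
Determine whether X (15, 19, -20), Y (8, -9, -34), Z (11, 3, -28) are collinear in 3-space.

XY = (-7, -28, -14), XZ = (-4, -16, -8).
XY × XZ = (0, 0, 0).
The cross product vanishes, so the three points are collinear.

Yes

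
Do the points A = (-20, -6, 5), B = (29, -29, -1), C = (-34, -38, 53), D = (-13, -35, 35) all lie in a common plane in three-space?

Yes

With A as base: AB = (49, -23, -6), AC = (-14, -32, 48), AD = (7, -29, 30).
AC × AD = (432, 756, 630).
AB · (AC × AD) = 0.
The scalar triple product vanishes, so the four points are coplanar.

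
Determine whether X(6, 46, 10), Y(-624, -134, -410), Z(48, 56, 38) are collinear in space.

No

XY = (-630, -180, -420), XZ = (42, 10, 28).
XY × XZ = (-840, 0, 1260).
The cross product is nonzero, so the points do not lie on one line.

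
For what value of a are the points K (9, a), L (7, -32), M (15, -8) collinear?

-26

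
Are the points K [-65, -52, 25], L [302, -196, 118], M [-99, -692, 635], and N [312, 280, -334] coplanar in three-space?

No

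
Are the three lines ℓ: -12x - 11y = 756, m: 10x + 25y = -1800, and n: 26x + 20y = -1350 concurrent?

Intersecting ℓ and m: solving the 2×2 system gives (x, y) = (90/19, -1404/19).
Substitute into n: (26)(90/19) + (20)(-1404/19) = -25740/19.
But n requires -1350 ≠ -25740/19, so the three lines have no common point.

No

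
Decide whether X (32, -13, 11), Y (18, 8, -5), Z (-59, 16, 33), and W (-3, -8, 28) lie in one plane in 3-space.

No

A normal to the plane through X, Y, Z is n = XY × XZ = (926, 1764, 1505).
The plane has equation n·P = 23255. For W: n·W = 25250.
25250 ≠ 23255, so W is off the plane.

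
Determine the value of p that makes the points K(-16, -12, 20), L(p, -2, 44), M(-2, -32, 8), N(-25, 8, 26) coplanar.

-38

Coplanarity ⇔ det[KL; KM; KN] = 0.
Expanding, this is linear in p: (120)p + (4560) = 0.
So p = -38.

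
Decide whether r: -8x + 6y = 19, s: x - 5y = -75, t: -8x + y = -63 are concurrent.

No

The three lines meet at one point iff the augmented coefficient matrix [aᵢ bᵢ cᵢ] has rank < 3, i.e. its determinant vanishes.
Here the determinant is 117.
Nonzero, so no common point exists.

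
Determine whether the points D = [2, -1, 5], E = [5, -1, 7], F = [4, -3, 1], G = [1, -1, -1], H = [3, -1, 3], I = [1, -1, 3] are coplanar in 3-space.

No

The plane through D, E, F has normal n = DE × DF = (4, 16, -6) and equation n·P = -38.
Checking the remaining points: n·G = -6, n·H = -22, n·I = -30.
Since n·G = -6 ≠ -38, G is off the plane and the points are not all coplanar.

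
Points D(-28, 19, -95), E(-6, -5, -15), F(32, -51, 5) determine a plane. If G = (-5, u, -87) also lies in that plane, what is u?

-9

Coplanarity requires DE · (DF × DG) = 0.
DE = (22, -24, 80), DF = (60, -70, 100); the triple product is linear in u with coefficient 2600 and constant term 23400.
Setting it to zero: u = -9.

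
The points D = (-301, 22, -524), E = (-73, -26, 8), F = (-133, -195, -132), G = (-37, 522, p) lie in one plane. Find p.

92

Normal to plane DEF: n = (96628, 0, -41412); plane equation n·P = -7385140.
Requiring n·G = -7385140: (-41412)p + (-3575236) = -7385140.
So p = 92.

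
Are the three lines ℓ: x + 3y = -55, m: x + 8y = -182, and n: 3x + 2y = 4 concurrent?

No

Lines aᵢx + bᵢy = cᵢ with pairwise distinct directions are concurrent exactly when det[aᵢ bᵢ cᵢ] = 0.
Here the determinant is -44.
Nonzero, so no common point exists.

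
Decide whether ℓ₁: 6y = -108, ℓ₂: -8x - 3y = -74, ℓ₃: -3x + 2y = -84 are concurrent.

Intersecting ℓ₁ and ℓ₂: solving the 2×2 system gives (x, y) = (16, -18).
Substitute into ℓ₃: (-3)(16) + (2)(-18) = -84.
This equals -84, so (16, -18) lies on all three lines and they are concurrent.

Yes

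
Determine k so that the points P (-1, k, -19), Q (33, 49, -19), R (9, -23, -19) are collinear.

Direction QR = (-24, -72, 0). From the x-coordinate of P, the parameter along the line is τ = (-1 − 33)/(-24) = 17/12.
Then k = 49 + 17/12·(-72) = -53.

-53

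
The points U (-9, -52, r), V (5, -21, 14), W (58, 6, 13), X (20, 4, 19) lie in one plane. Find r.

The points are coplanar iff UV · (UW × UX) = 0.
Expanding, this is linear in r: (-920)r + (6440) = 0.
So r = 7.

7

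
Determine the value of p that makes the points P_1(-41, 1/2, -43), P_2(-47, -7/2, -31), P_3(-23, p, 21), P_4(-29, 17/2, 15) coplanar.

Normal to plane P_1P_2P_4: n = (-328, 492, 0); plane equation n·P = 13694.
Requiring n·P_3 = 13694: (492)p + (7544) = 13694.
So p = 25/2.

25/2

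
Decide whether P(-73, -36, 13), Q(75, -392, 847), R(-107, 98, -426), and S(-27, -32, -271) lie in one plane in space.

A normal to the plane through P, Q, R is n = PQ × PR = (44528, 36616, 7728).
The plane has equation n·X = -4468256. For S: n·S = -4468256.
Equal, so S lies in the plane and all four are coplanar.

Yes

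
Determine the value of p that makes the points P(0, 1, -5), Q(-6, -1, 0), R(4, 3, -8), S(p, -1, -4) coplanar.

Normal to plane PQR: n = (-4, 2, -4); plane equation n·X = 22.
Requiring n·S = 22: (-4)p + (14) = 22.
So p = -2.

-2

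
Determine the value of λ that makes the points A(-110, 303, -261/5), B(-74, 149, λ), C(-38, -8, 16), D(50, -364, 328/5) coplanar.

Normal to plane ACD: n = (44268/5, 12152/5, 1736); plane equation n·P = -328104.
Requiring n·B = -328104: (1736)λ + (-1465184/5) = -328104.
So λ = -101/5.

-101/5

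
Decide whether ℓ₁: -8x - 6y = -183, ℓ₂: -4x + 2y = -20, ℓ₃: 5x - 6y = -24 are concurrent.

Intersecting ℓ₁ and ℓ₂: solving the 2×2 system gives (x, y) = (243/20, 143/10).
Substitute into ℓ₃: (5)(243/20) + (-6)(143/10) = -501/20.
But ℓ₃ requires -24 ≠ -501/20, so the three lines have no common point.

No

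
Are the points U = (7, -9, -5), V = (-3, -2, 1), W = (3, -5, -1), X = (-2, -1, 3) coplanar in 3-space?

A normal to the plane through U, V, W is n = UV × UW = (4, 16, -12).
The plane has equation n·P = -56. For X: n·X = -60.
-60 ≠ -56, so X is off the plane.

No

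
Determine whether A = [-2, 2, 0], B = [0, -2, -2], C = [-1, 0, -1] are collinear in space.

AB = (2, -4, -2), AC = (1, -2, -1).
Each component of AC is 1/2 times the corresponding component of AB, so AC = 1/2·AB and the points are collinear.

Yes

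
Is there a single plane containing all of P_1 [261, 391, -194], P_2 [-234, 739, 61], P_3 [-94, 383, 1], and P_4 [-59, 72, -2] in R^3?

No

With P_1 as base: P_1P_2 = (-495, 348, 255), P_1P_3 = (-355, -8, 195), P_1P_4 = (-320, -319, 192).
P_1P_3 × P_1P_4 = (60669, 5760, 110685).
P_1P_2 · (P_1P_3 × P_1P_4) = 198000.
Since 198000 ≠ 0, the four points are not coplanar.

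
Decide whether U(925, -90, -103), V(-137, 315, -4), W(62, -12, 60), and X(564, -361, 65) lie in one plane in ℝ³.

Yes

With U as base: UV = (-1062, 405, 99), UW = (-863, 78, 163), UX = (-361, -271, 168).
UW × UX = (57277, 86141, 262031).
UV · (UW × UX) = 0.
The scalar triple product vanishes, so the four points are coplanar.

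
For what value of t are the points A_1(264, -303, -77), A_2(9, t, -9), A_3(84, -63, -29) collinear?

Direction A_1A_3 = (-180, 240, 48). From the x-coordinate of A_2, the parameter along the line is τ = (9 − 264)/(-180) = 17/12.
Then t = (-303) + 17/12·(240) = 37.

37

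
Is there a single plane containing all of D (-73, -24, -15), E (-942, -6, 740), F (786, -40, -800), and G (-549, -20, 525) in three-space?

Yes

A normal to the plane through D, E, F is n = DE × DF = (-2050, -33620, -1558).
The plane has equation n·P = 979900. For G: n·G = 979900.
Equal, so G lies in the plane and all four are coplanar.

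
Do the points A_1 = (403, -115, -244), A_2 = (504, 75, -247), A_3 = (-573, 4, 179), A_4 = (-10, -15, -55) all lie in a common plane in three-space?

Yes

With A_1 as base: A_1A_2 = (101, 190, -3), A_1A_3 = (-976, 119, 423), A_1A_4 = (-413, 100, 189).
A_1A_3 × A_1A_4 = (-19809, 9765, -48453).
A_1A_2 · (A_1A_3 × A_1A_4) = 0.
The scalar triple product vanishes, so the four points are coplanar.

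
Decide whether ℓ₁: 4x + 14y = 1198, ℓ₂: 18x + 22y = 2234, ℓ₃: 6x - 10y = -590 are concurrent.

Intersecting ℓ₁ and ℓ₂: solving the 2×2 system gives (x, y) = (30, 77).
Substitute into ℓ₃: (6)(30) + (-10)(77) = -590.
This equals -590, so (30, 77) lies on all three lines and they are concurrent.

Yes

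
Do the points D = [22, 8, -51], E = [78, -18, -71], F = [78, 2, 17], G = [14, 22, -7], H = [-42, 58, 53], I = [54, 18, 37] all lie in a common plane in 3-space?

The plane through D, E, F has normal n = DE × DF = (-1888, -4928, 1120) and equation n·P = -138080.
Checking the remaining points: n·G = -142688, n·H = -147168, n·I = -149216.
Since n·G = -142688 ≠ -138080, G is off the plane and the points are not all coplanar.

No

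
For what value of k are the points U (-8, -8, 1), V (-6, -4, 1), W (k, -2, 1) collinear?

-5

Direction UV = (2, 4, 0). From the y-coordinate of W, the parameter along the line is τ = (-2 − (-8))/4 = 3/2.
Then k = (-8) + 3/2·(2) = -5.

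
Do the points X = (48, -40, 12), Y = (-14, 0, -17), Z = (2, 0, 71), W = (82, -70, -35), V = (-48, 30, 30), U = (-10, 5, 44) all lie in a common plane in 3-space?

Yes

The plane through X, Y, Z has normal n = XY × XZ = (3520, 4992, -640) and equation n·P = -38400.
Checking the remaining points: n·W = -38400, n·V = -38400, n·U = -38400.
All equal -38400, so all 6 points lie in one plane.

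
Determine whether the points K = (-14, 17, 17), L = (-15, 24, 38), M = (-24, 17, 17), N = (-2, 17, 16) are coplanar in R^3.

The four points are coplanar iff the 3×3 determinant with rows KL, KM, KN is zero.
Rows: (-1, 7, 21), (-10, 0, 0), (12, 0, -1).
Expanding along the first row: (-1)(0) − (7)(10) + (21)(0) = -70.
Nonzero ⇒ not coplanar.

No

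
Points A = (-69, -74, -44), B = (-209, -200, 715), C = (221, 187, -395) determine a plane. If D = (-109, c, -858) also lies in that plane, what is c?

-110

The plane through A, B, C has equation −153873x + 170970y = -2034543.
Substituting D: (170970)c + (16772157) = -2034543, so c = -110.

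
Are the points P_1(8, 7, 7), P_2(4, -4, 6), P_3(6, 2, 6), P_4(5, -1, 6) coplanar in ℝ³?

With P_1 as base: P_1P_2 = (-4, -11, -1), P_1P_3 = (-2, -5, -1), P_1P_4 = (-3, -8, -1).
P_1P_3 × P_1P_4 = (-3, 1, 1).
P_1P_2 · (P_1P_3 × P_1P_4) = 0.
The scalar triple product vanishes, so the four points are coplanar.

Yes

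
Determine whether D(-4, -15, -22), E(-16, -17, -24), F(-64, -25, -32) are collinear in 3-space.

DE = (-12, -2, -2), DF = (-60, -10, -10).
Each component of DF is 5 times the corresponding component of DE, so DF = 5·DE and the points are collinear.

Yes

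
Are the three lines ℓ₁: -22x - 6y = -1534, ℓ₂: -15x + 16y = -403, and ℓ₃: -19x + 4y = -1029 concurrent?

Intersecting ℓ₁ and ℓ₂: solving the 2×2 system gives (x, y) = (61, 32).
Substitute into ℓ₃: (-19)(61) + (4)(32) = -1031.
But ℓ₃ requires -1029 ≠ -1031, so the three lines have no common point.

No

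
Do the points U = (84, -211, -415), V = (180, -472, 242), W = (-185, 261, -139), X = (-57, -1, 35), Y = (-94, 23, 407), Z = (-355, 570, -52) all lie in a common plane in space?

Yes

The plane through U, V, W has normal n = UV × UW = (-382140, -203229, -24897) and equation n·P = 21113814.
Checking the remaining points: n·X = 21113814, n·Y = 21113814, n·Z = 21113814.
All equal 21113814, so all 6 points lie in one plane.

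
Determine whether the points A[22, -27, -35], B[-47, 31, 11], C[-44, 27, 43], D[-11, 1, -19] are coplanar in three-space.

A normal to the plane through A, B, C is n = AB × AC = (2040, 2346, 102).
The plane has equation n·P = -22032. For D: n·D = -22032.
Equal, so D lies in the plane and all four are coplanar.

Yes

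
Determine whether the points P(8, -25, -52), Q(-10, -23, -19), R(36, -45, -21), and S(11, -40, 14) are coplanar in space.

Yes

The four points are coplanar iff the 3×3 determinant with rows PQ, PR, PS is zero.
Rows: (-18, 2, 33), (28, -20, 31), (3, -15, 66).
Expanding along the first row: (-18)(-855) − (2)(1755) + (33)(-360) = 0.
Zero determinant ⇒ coplanar.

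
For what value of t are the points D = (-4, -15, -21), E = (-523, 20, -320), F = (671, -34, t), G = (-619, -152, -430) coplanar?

376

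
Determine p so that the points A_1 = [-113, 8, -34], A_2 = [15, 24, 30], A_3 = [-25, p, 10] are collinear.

19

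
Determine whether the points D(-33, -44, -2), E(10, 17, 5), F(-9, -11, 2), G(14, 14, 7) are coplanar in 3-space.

The four points are coplanar iff the 3×3 determinant with rows DE, DF, DG is zero.
Rows: (43, 61, 7), (24, 33, 4), (47, 58, 9).
Expanding along the first row: (43)(65) − (61)(28) + (7)(-159) = -26.
Nonzero ⇒ not coplanar.

No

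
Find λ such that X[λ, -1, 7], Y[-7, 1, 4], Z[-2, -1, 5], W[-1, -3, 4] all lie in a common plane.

The points are coplanar iff XY · (XZ × XW) = 0.
Expanding, this is linear in λ: (-4)λ + (8) = 0.
So λ = 2.

2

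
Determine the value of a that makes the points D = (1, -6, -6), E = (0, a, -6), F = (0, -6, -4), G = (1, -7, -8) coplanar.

-7

The points are coplanar iff DE · (DF × DG) = 0.
Expanding, this is linear in a: (-2)a + (-14) = 0.
So a = -7.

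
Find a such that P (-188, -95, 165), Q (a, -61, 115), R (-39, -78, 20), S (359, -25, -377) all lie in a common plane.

-180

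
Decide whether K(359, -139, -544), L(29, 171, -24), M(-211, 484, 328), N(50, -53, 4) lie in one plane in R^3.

With K as base: KL = (-330, 310, 520), KM = (-570, 623, 872), KN = (-309, 86, 548).
KM × KN = (266412, 42912, 143487).
KL · (KM × KN) = 0.
The scalar triple product vanishes, so the four points are coplanar.

Yes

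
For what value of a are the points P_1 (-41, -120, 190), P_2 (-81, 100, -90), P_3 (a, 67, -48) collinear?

-75

Direction P_1P_2 = (-40, 220, -280). From the y-coordinate of P_3, the parameter along the line is τ = (67 − (-120))/220 = 17/20.
Then a = (-41) + 17/20·(-40) = -75.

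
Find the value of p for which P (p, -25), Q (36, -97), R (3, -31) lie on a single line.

0

The three points are collinear iff det[PQ; PR] = 0.
This determinant is linear in p: (-66)p + (0) = 0, so p = 0.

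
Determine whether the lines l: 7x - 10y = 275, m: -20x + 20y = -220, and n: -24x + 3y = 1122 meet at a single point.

Yes

Intersecting l and m: solving the 2×2 system gives (x, y) = (-55, -66).
Substitute into n: (-24)(-55) + (3)(-66) = 1122.
This equals 1122, so (-55, -66) lies on all three lines and they are concurrent.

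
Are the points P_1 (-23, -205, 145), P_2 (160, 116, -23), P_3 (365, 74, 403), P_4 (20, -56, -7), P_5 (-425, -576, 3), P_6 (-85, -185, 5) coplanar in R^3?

Yes

The plane through P_1, P_2, P_3 has normal n = P_1P_2 × P_1P_3 = (129690, -112398, -73491) and equation n·P = 9402525.
Checking the remaining points: n·P_4 = 9402525, n·P_5 = 9402525, n·P_6 = 9402525.
All equal 9402525, so all 6 points lie in one plane.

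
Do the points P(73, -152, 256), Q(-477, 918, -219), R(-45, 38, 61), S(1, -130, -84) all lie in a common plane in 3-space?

With P as base: PQ = (-550, 1070, -475), PR = (-118, 190, -195), PS = (-72, 22, -340).
PR × PS = (-60310, -26080, 11084).
PQ · (PR × PS) = 0.
The scalar triple product vanishes, so the four points are coplanar.

Yes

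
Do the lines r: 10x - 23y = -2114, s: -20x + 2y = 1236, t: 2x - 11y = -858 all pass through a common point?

Yes

Lines aᵢx + bᵢy = cᵢ with pairwise distinct directions are concurrent exactly when det[aᵢ bᵢ cᵢ] = 0.
Here the determinant is 0.
It vanishes, so the lines are concurrent at (-55, 68).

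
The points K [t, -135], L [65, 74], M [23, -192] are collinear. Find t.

32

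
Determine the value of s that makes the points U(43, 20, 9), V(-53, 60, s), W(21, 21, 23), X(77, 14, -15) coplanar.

Normal to plane UWX: n = (60, -52, 98); plane equation n·P = 2422.
Requiring n·V = 2422: (98)s + (-6300) = 2422.
So s = 89.

89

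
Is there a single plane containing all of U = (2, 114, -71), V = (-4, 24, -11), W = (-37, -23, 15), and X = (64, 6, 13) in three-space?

With U as base: UV = (-6, -90, 60), UW = (-39, -137, 86), UX = (62, -108, 84).
UW × UX = (-2220, 8608, 12706).
UV · (UW × UX) = 960.
Since 960 ≠ 0, the four points are not coplanar.

No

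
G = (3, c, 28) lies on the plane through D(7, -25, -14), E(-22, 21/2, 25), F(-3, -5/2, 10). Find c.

31/2

The plane through D, E, F has equation −(51/2)x + 306y − (595/2)z = -7327/2.
Substituting G: (306)c + (-16813/2) = -7327/2, so c = 31/2.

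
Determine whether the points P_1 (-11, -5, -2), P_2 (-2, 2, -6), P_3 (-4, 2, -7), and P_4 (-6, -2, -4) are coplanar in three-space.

The four points are coplanar iff the 3×3 determinant with rows P_1P_2, P_1P_3, P_1P_4 is zero.
Rows: (9, 7, -4), (7, 7, -5), (5, 3, -2).
Expanding along the first row: (9)(1) − (7)(11) + (-4)(-14) = -12.
Nonzero ⇒ not coplanar.

No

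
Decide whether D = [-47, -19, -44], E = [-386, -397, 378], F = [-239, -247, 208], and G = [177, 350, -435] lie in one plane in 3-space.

A normal to the plane through D, E, F is n = DE × DF = (960, 4404, 4716).
The plane has equation n·P = -336300. For G: n·G = -340140.
-340140 ≠ -336300, so G is off the plane.

No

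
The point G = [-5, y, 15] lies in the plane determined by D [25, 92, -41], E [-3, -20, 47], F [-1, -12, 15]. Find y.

-28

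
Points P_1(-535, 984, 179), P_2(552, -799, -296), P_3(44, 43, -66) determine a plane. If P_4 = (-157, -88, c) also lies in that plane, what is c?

-401

A normal to the plane is n = P_1P_2 × P_1P_3 = (-10140, -8710, 9490).
P_4 lies in the plane iff n · P_1P_4 = 0.
This gives (9490)c + (3805490) = 0, so c = -401.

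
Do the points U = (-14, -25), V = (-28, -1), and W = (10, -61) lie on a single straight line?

UV = (-14, 24), UW = (24, -36).
det[UV; UW] = (-14)(-36) − (24)(24) = -72.
The determinant is nonzero, so they are not collinear.

No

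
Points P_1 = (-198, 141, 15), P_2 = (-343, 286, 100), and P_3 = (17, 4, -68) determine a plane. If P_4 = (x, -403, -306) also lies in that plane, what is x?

The plane through P_1, P_2, P_3 has equation −390x + 6240y − 11310z = 787410.
Substituting P_4: (-390)x + (946140) = 787410, so x = 407.

407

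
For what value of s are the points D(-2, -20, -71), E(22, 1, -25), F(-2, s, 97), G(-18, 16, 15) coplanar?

Coplanarity ⇔ det[DE; DF; DG] = 0.
Expanding, this is linear in s: (2800)s + (-145600) = 0.
So s = 52.

52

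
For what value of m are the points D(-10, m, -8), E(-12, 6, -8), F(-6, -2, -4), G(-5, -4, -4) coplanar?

2

The points are coplanar iff DE · (DF × DG) = 0.
Expanding, this is linear in m: (-4)m + (8) = 0.
So m = 2.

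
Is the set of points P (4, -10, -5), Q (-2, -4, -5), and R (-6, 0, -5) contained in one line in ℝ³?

PQ = (-6, 6, 0), PR = (-10, 10, 0).
PQ × PR = (0, 0, 0).
The cross product vanishes, so the three points are collinear.

Yes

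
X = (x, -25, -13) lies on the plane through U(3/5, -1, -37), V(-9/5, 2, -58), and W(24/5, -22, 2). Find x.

3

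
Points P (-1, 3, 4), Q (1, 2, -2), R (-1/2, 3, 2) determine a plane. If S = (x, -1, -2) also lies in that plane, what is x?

5/2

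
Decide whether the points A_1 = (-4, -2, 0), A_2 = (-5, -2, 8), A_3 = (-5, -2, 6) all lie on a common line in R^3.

No

A_1A_2 = (-1, 0, 8), A_1A_3 = (-1, 0, 6).
A_1A_2 × A_1A_3 = (0, -2, 0).
The cross product is nonzero, so the points do not lie on one line.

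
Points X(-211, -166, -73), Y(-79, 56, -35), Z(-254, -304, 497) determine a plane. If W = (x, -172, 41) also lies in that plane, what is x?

-207

A normal to the plane is n = XY × XZ = (131784, -76874, -8670).
W lies in the plane iff n · XW = 0.
This gives (131784)x + (27279288) = 0, so x = -207.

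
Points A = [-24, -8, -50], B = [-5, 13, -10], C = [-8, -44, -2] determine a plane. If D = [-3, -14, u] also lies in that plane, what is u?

2

The plane through A, B, C has equation 2448x − 272y − 1020z = -5576.
Substituting D: (-1020)u + (-3536) = -5576, so u = 2.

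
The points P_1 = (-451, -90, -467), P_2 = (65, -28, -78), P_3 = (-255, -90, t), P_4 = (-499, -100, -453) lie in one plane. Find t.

Normal to plane P_1P_2P_4: n = (4758, -25896, -2184); plane equation n·P = 1204710.
Requiring n·P_3 = 1204710: (-2184)t + (1117350) = 1204710.
So t = -40.

-40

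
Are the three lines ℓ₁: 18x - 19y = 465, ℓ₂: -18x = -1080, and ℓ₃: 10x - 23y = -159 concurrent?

No

Lines aᵢx + bᵢy = cᵢ with pairwise distinct directions are concurrent exactly when det[aᵢ bᵢ cᵢ] = 0.
Here the determinant is 4968.
Nonzero, so no common point exists.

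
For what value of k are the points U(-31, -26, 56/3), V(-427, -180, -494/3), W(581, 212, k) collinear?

302

Direction UV = (-396, -154, -550/3). From the x-coordinate of W, the parameter along the line is τ = (581 − (-31))/(-396) = -17/11.
Then k = 56/3 + (-17/11)·(-550/3) = 302.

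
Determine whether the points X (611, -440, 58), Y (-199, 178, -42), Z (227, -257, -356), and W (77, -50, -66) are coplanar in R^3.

Yes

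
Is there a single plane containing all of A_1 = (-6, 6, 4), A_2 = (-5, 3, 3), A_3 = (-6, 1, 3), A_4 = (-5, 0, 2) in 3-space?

A normal to the plane through A_1, A_2, A_3 is n = A_1A_2 × A_1A_3 = (-2, 1, -5).
The plane has equation n·P = -2. For A_4: n·A_4 = 0.
0 ≠ -2, so A_4 is off the plane.

No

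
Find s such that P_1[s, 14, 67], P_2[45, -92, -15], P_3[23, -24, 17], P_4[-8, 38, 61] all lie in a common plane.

Coplanarity ⇔ det[P_1P_2; P_1P_3; P_1P_4] = 0.
Expanding, this is linear in s: (-1008)s + (-13104) = 0.
So s = -13.

-13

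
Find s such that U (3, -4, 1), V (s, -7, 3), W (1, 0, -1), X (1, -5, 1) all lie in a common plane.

7

Normal to plane UWX: n = (-2, 4, 10); plane equation n·P = -12.
Requiring n·V = -12: (-2)s + (2) = -12.
So s = 7.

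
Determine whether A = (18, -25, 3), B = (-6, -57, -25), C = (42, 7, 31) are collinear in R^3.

AB = (-24, -32, -28), AC = (24, 32, 28).
Each component of AC is -1 times the corresponding component of AB, so AC = -1·AB and the points are collinear.

Yes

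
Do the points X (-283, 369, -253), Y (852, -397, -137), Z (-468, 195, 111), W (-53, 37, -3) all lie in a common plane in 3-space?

Yes

A normal to the plane through X, Y, Z is n = XY × XZ = (-258640, -434600, -339200).
The plane has equation n·P = -1354680. For W: n·W = -1354680.
Equal, so W lies in the plane and all four are coplanar.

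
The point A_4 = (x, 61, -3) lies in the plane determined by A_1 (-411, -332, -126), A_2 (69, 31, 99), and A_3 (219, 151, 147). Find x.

The plane through A_1, A_2, A_3 has equation −9576x + 10710y + 3150z = -16884.
Substituting A_4: (-9576)x + (643860) = -16884, so x = 69.

69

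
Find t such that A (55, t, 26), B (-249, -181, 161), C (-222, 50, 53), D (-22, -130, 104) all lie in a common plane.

53/3

The points are coplanar iff AB · (AC × AD) = 0.
Expanding, this is linear in t: (22977)t + (-405927) = 0.
So t = 53/3.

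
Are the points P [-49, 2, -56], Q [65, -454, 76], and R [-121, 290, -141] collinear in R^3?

No

PQ = (114, -456, 132), PR = (-72, 288, -85).
PQ × PR = (744, 186, 0).
The cross product is nonzero, so the points do not lie on one line.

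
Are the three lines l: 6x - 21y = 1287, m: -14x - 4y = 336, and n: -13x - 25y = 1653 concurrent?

Lines aᵢx + bᵢy = cᵢ with pairwise distinct directions are concurrent exactly when det[aᵢ bᵢ cᵢ] = 0.
Here the determinant is 0.
It vanishes, so the lines are concurrent at (-6, -63).

Yes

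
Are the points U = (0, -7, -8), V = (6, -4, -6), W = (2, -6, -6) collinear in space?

UV = (6, 3, 2), UW = (2, 1, 2).
UV × UW = (4, -8, 0).
The cross product is nonzero, so the points do not lie on one line.

No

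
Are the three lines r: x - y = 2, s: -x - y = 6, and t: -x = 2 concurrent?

The three lines meet at one point iff the augmented coefficient matrix [aᵢ bᵢ cᵢ] has rank < 3, i.e. its determinant vanishes.
Here the determinant is 0.
It vanishes, so the lines are concurrent at (-2, -4).

Yes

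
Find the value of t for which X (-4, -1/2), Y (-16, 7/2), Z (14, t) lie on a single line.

-13/2

Collinearity: (Z − X) must be parallel to (Y − X) = (-12, 4).
Cross-multiplying the components: (t − (-1/2))·(-12) = (18)·(4).
Solving gives t = -13/2.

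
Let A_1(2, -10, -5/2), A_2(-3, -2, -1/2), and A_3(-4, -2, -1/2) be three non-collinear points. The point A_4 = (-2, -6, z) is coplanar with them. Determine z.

-3/2

Coplanarity requires A_1A_2 · (A_1A_3 × A_1A_4) = 0.
A_1A_2 = (-5, 8, 2), A_1A_3 = (-6, 8, 2); the triple product is linear in z with coefficient 8 and constant term 12.
Setting it to zero: z = -3/2.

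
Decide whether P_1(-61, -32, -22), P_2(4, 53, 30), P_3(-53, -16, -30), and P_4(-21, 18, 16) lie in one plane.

A normal to the plane through P_1, P_2, P_3 is n = P_1P_2 × P_1P_3 = (-1512, 936, 360).
The plane has equation n·P = 54360. For P_4: n·P_4 = 54360.
Equal, so P_4 lies in the plane and all four are coplanar.

Yes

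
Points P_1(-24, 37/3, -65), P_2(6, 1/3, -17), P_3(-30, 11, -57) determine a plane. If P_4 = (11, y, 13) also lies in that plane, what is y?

The plane through P_1, P_2, P_3 has equation −32x − 528y − 112z = 1536.
Substituting P_4: (-528)y + (-1808) = 1536, so y = -19/3.

-19/3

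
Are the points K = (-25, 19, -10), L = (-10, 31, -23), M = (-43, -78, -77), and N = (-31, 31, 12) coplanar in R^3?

Yes

A normal to the plane through K, L, M is n = KL × KM = (-2065, 1239, -1239).
The plane has equation n·P = 87556. For N: n·N = 87556.
Equal, so N lies in the plane and all four are coplanar.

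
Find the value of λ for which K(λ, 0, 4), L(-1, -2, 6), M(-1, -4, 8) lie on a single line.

-1

Direction LM = (0, -2, 2). From the y-coordinate of K, the parameter along the line is τ = (0 − (-2))/(-2) = -1.
Then λ = (-1) + (-1)·(0) = -1.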